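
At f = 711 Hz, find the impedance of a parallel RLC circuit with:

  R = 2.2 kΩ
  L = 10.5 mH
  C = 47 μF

Step 1 — Angular frequency: ω = 2π·f = 2π·711 = 4467 rad/s.
Step 2 — Component impedances:
  R: Z = R = 2200 Ω
  L: Z = jωL = j·4467·0.0105 = 0 + j46.91 Ω
  C: Z = 1/(jωC) = -j/(ω·C) = 0 - j4.763 Ω
Step 3 — Parallel combination: 1/Z_total = 1/R + 1/L + 1/C; Z_total = 0.01277 - j5.301 Ω = 5.301∠-89.9° Ω.

Z = 0.01277 - j5.301 Ω = 5.301∠-89.9° Ω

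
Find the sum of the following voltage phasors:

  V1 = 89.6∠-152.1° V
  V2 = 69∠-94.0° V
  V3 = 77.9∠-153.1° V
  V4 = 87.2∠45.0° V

Step 1 — Convert each phasor to rectangular form:
  V1 = 89.6·(cos(-152.1°) + j·sin(-152.1°)) = -79.19 - j41.93 V
  V2 = 69·(cos(-94.0°) + j·sin(-94.0°)) = -4.813 - j68.83 V
  V3 = 77.9·(cos(-153.1°) + j·sin(-153.1°)) = -69.47 - j35.24 V
  V4 = 87.2·(cos(45.0°) + j·sin(45.0°)) = 61.66 + j61.66 V
Step 2 — Sum components: V_total = -91.81 - j84.34 V.
Step 3 — Convert to polar: |V_total| = 124.7 V, ∠V_total = -137.4°.

V_total = 124.7∠-137.4° V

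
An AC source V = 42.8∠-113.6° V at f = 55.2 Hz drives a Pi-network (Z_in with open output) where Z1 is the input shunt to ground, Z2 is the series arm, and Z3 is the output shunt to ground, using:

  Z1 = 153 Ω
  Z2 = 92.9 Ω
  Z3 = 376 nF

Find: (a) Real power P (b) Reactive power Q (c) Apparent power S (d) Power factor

Step 1 — Angular frequency: ω = 2π·f = 2π·55.2 = 346.8 rad/s.
Step 2 — Component impedances:
  Z1: Z = R = 153 Ω
  Z2: Z = R = 92.9 Ω
  Z3: Z = 1/(jωC) = -j/(ω·C) = 0 - j7668 Ω
Step 3 — With open output, the series arm Z2 and the output shunt Z3 appear in series to ground: Z2 + Z3 = 92.9 - j7668 Ω.
Step 4 — Parallel with input shunt Z1: Z_in = Z1 || (Z2 + Z3) = 152.9 - j3.05 Ω = 152.9∠-1.1° Ω.
Step 5 — Source phasor: V = 42.8∠-113.6° V = -17.13 - j39.22 V.
Step 6 — Current: I = V / Z = -0.1069 - j0.2586 A = 0.2799∠-112.5° A.
Step 7 — Complex power: S = V·I* = 11.98 - j0.2389 VA.
Step 8 — Real power: P = Re(S) = 11.98 W.
Step 9 — Reactive power: Q = Im(S) = -0.2389 VAR.
Step 10 — Apparent power: |S| = 11.98 VA.
Step 11 — Power factor: PF = P/|S| = 0.9998 (leading).

(a) P = 11.98 W  (b) Q = -0.2389 VAR  (c) S = 11.98 VA  (d) PF = 0.9998 (leading)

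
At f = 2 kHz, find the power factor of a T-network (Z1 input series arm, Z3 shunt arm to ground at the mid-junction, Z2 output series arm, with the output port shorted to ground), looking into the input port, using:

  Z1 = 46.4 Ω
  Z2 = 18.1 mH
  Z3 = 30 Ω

Step 1 — Angular frequency: ω = 2π·f = 2π·2000 = 1.257e+04 rad/s.
Step 2 — Component impedances:
  Z1: Z = R = 46.4 Ω
  Z2: Z = jωL = j·1.257e+04·0.0181 = 0 + j227.5 Ω
  Z3: Z = R = 30 Ω
Step 3 — With the output port shorted to ground, the output series arm Z2 runs from the junction to ground; the shunt arm Z3 also runs from the junction to ground. They appear in parallel: Z3 || Z2 = 29.49 + j3.889 Ω.
Step 4 — Series with input arm Z1: Z_in = Z1 + (Z3 || Z2) = 75.89 + j3.889 Ω = 75.99∠2.9° Ω.
Step 5 — Power factor: PF = cos(φ) = Re(Z)/|Z| = 75.89/75.99 = 0.9987.
Step 6 — Type: Im(Z) = 3.889 ⇒ lagging (phase φ = 2.9°).

PF = 0.9987 (lagging, φ = 2.9°)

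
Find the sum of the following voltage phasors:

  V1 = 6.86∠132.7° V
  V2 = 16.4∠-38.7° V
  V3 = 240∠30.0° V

Step 1 — Convert each phasor to rectangular form:
  V1 = 6.86·(cos(132.7°) + j·sin(132.7°)) = -4.652 + j5.042 V
  V2 = 16.4·(cos(-38.7°) + j·sin(-38.7°)) = 12.8 - j10.25 V
  V3 = 240·(cos(30.0°) + j·sin(30.0°)) = 207.8 + j120 V
Step 2 — Sum components: V_total = 216 + j114.8 V.
Step 3 — Convert to polar: |V_total| = 244.6 V, ∠V_total = 28.0°.

V_total = 244.6∠28.0° V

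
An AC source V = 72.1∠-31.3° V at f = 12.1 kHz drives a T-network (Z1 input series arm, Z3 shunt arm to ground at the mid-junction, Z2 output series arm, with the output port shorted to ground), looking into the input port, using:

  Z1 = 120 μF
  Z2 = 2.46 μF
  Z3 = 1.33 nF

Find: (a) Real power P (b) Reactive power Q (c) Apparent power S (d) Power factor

Step 1 — Angular frequency: ω = 2π·f = 2π·1.21e+04 = 7.603e+04 rad/s.
Step 2 — Component impedances:
  Z1: Z = 1/(jωC) = -j/(ω·C) = 0 - j0.1096 Ω
  Z2: Z = 1/(jωC) = -j/(ω·C) = 0 - j5.347 Ω
  Z3: Z = 1/(jωC) = -j/(ω·C) = 0 - j9890 Ω
Step 3 — With the output port shorted to ground, the output series arm Z2 runs from the junction to ground; the shunt arm Z3 also runs from the junction to ground. They appear in parallel: Z3 || Z2 = 0 - j5.344 Ω.
Step 4 — Series with input arm Z1: Z_in = Z1 + (Z3 || Z2) = 0 - j5.454 Ω = 5.454∠-90.0° Ω.
Step 5 — Source phasor: V = 72.1∠-31.3° V = 61.61 - j37.46 V.
Step 6 — Current: I = V / Z = 6.868 + j11.3 A = 13.22∠58.7° A.
Step 7 — Complex power: S = V·I* = 0 - j953.2 VA.
Step 8 — Real power: P = Re(S) = 0 W.
Step 9 — Reactive power: Q = Im(S) = -953.2 VAR.
Step 10 — Apparent power: |S| = 953.2 VA.
Step 11 — Power factor: PF = P/|S| = 0 (leading).

(a) P = 0 W  (b) Q = -953.2 VAR  (c) S = 953.2 VA  (d) PF = 0 (leading)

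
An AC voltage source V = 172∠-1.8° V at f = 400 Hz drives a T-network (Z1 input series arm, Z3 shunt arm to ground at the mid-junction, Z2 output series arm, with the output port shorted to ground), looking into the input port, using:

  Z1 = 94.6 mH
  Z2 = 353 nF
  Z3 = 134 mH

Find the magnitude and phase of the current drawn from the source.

Step 1 — Angular frequency: ω = 2π·f = 2π·400 = 2513 rad/s.
Step 2 — Component impedances:
  Z1: Z = jωL = j·2513·0.0946 = 0 + j237.8 Ω
  Z2: Z = 1/(jωC) = -j/(ω·C) = 0 - j1127 Ω
  Z3: Z = jωL = j·2513·0.134 = 0 + j336.8 Ω
Step 3 — With the output port shorted to ground, the output series arm Z2 runs from the junction to ground; the shunt arm Z3 also runs from the junction to ground. They appear in parallel: Z3 || Z2 = 0 + j480.3 Ω.
Step 4 — Series with input arm Z1: Z_in = Z1 + (Z3 || Z2) = 0 + j718 Ω = 718∠90.0° Ω.
Step 5 — Source phasor: V = 172∠-1.8° V = 171.9 - j5.403 V.
Step 6 — Ohm's law: I = V / Z_total = (171.9 - j5.403) / (0 + j718) = -0.007524 - j0.2394 A.
Step 7 — Convert to polar: |I| = 0.2395 A, ∠I = -91.8°.

I = 0.2395∠-91.8° A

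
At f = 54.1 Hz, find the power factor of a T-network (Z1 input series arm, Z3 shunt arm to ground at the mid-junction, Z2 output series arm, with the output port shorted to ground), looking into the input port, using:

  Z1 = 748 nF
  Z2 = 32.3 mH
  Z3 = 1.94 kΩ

Step 1 — Angular frequency: ω = 2π·f = 2π·54.1 = 339.9 rad/s.
Step 2 — Component impedances:
  Z1: Z = 1/(jωC) = -j/(ω·C) = 0 - j3933 Ω
  Z2: Z = jωL = j·339.9·0.0323 = 0 + j10.98 Ω
  Z3: Z = R = 1940 Ω
Step 3 — With the output port shorted to ground, the output series arm Z2 runs from the junction to ground; the shunt arm Z3 also runs from the junction to ground. They appear in parallel: Z3 || Z2 = 0.06214 + j10.98 Ω.
Step 4 — Series with input arm Z1: Z_in = Z1 + (Z3 || Z2) = 0.06214 - j3922 Ω = 3922∠-90.0° Ω.
Step 5 — Power factor: PF = cos(φ) = Re(Z)/|Z| = 0.06214/3922 = 1.584e-05.
Step 6 — Type: Im(Z) = -3922 ⇒ leading (phase φ = -90.0°).

PF = 1.584e-05 (leading, φ = -90.0°)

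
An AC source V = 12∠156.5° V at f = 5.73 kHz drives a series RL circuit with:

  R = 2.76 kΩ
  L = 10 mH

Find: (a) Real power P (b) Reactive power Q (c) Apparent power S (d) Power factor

Step 1 — Angular frequency: ω = 2π·f = 2π·5730 = 3.6e+04 rad/s.
Step 2 — Component impedances:
  R: Z = R = 2760 Ω
  L: Z = jωL = j·3.6e+04·0.01 = 0 + j360 Ω
Step 3 — Series combination: Z_total = R + L = 2760 + j360 Ω = 2783∠7.4° Ω.
Step 4 — Source phasor: V = 12∠156.5° V = -11 + j4.785 V.
Step 5 — Current: I = V / Z = -0.003698 + j0.002216 A = 0.004311∠149.1° A.
Step 6 — Complex power: S = V·I* = 0.0513 + j0.006692 VA.
Step 7 — Real power: P = Re(S) = 0.0513 W.
Step 8 — Reactive power: Q = Im(S) = 0.006692 VAR.
Step 9 — Apparent power: |S| = 0.05174 VA.
Step 10 — Power factor: PF = P/|S| = 0.9916 (lagging).

(a) P = 0.0513 W  (b) Q = 0.006692 VAR  (c) S = 0.05174 VA  (d) PF = 0.9916 (lagging)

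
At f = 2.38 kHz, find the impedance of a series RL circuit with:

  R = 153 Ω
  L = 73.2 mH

Step 1 — Angular frequency: ω = 2π·f = 2π·2380 = 1.495e+04 rad/s.
Step 2 — Component impedances:
  R: Z = R = 153 Ω
  L: Z = jωL = j·1.495e+04·0.0732 = 0 + j1095 Ω
Step 3 — Series combination: Z_total = R + L = 153 + j1095 Ω = 1105∠82.0° Ω.

Z = 153 + j1095 Ω = 1105∠82.0° Ω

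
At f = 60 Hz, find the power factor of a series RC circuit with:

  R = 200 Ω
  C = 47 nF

Step 1 — Angular frequency: ω = 2π·f = 2π·60 = 377 rad/s.
Step 2 — Component impedances:
  R: Z = R = 200 Ω
  C: Z = 1/(jωC) = -j/(ω·C) = 0 - j5.644e+04 Ω
Step 3 — Series combination: Z_total = R + C = 200 - j5.644e+04 Ω = 5.644e+04∠-89.8° Ω.
Step 4 — Power factor: PF = cos(φ) = Re(Z)/|Z| = 200/5.644e+04 = 0.003544.
Step 5 — Type: Im(Z) = -5.644e+04 ⇒ leading (phase φ = -89.8°).

PF = 0.003544 (leading, φ = -89.8°)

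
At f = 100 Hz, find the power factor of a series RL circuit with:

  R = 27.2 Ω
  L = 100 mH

Step 1 — Angular frequency: ω = 2π·f = 2π·100 = 628.3 rad/s.
Step 2 — Component impedances:
  R: Z = R = 27.2 Ω
  L: Z = jωL = j·628.3·0.1 = 0 + j62.83 Ω
Step 3 — Series combination: Z_total = R + L = 27.2 + j62.83 Ω = 68.47∠66.6° Ω.
Step 4 — Power factor: PF = cos(φ) = Re(Z)/|Z| = 27.2/68.47 = 0.3973.
Step 5 — Type: Im(Z) = 62.83 ⇒ lagging (phase φ = 66.6°).

PF = 0.3973 (lagging, φ = 66.6°)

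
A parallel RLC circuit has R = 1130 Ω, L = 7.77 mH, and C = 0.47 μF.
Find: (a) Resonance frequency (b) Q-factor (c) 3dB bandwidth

Step 1 — Resonance: ω₀ = 1/√(LC) = 1/√(0.00777·4.7e-07) = 1.655e+04 rad/s.
Step 2 — f₀ = ω₀/(2π) = 2634 Hz.
Step 3 — Parallel Q: Q = R/(ω₀L) = 1130/(1.655e+04·0.00777) = 8.789.
Step 4 — Bandwidth: Δω = ω₀/Q = 1883 rad/s; BW = Δω/(2π) = 299.7 Hz.

(a) f₀ = 2634 Hz  (b) Q = 8.789  (c) BW = 299.7 Hz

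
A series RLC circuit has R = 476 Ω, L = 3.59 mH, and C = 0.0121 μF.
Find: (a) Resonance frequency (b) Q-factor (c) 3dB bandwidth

Step 1 — Resonance condition Im(Z)=0 gives ω₀ = 1/√(LC).
Step 2 — ω₀ = 1/√(0.00359·1.21e-08) = 1.517e+05 rad/s.
Step 3 — f₀ = ω₀/(2π) = 2.415e+04 Hz.
Step 4 — Series Q: Q = ω₀L/R = 1.517e+05·0.00359/476 = 1.144.
Step 5 — 3dB bandwidth: Δω = ω₀/Q = 1.326e+05 rad/s; BW = Δω/(2π) = 2.11e+04 Hz.

(a) f₀ = 2.415e+04 Hz  (b) Q = 1.144  (c) BW = 2.11e+04 Hz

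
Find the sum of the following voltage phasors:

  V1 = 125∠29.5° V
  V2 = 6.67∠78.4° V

Step 1 — Convert each phasor to rectangular form:
  V1 = 125·(cos(29.5°) + j·sin(29.5°)) = 108.8 + j61.55 V
  V2 = 6.67·(cos(78.4°) + j·sin(78.4°)) = 1.341 + j6.534 V
Step 2 — Sum components: V_total = 110.1 + j68.09 V.
Step 3 — Convert to polar: |V_total| = 129.5 V, ∠V_total = 31.7°.

V_total = 129.5∠31.7° V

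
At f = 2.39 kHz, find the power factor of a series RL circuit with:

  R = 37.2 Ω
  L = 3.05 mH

Step 1 — Angular frequency: ω = 2π·f = 2π·2390 = 1.502e+04 rad/s.
Step 2 — Component impedances:
  R: Z = R = 37.2 Ω
  L: Z = jωL = j·1.502e+04·0.00305 = 0 + j45.8 Ω
Step 3 — Series combination: Z_total = R + L = 37.2 + j45.8 Ω = 59.01∠50.9° Ω.
Step 4 — Power factor: PF = cos(φ) = Re(Z)/|Z| = 37.2/59.005 = 0.6305.
Step 5 — Type: Im(Z) = 45.8 ⇒ lagging (phase φ = 50.9°).

PF = 0.6305 (lagging, φ = 50.9°)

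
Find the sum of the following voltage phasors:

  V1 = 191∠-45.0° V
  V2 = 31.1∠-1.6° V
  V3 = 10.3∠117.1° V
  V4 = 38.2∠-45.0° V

Step 1 — Convert each phasor to rectangular form:
  V1 = 191·(cos(-45.0°) + j·sin(-45.0°)) = 135.1 - j135.1 V
  V2 = 31.1·(cos(-1.6°) + j·sin(-1.6°)) = 31.09 - j0.8684 V
  V3 = 10.3·(cos(117.1°) + j·sin(117.1°)) = -4.692 + j9.169 V
  V4 = 38.2·(cos(-45.0°) + j·sin(-45.0°)) = 27.01 - j27.01 V
Step 2 — Sum components: V_total = 188.5 - j153.8 V.
Step 3 — Convert to polar: |V_total| = 243.2 V, ∠V_total = -39.2°.

V_total = 243.2∠-39.2° V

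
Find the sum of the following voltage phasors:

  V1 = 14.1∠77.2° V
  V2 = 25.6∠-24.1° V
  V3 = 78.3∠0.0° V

Step 1 — Convert each phasor to rectangular form:
  V1 = 14.1·(cos(77.2°) + j·sin(77.2°)) = 3.124 + j13.75 V
  V2 = 25.6·(cos(-24.1°) + j·sin(-24.1°)) = 23.37 - j10.45 V
  V3 = 78.3·(cos(0.0°) + j·sin(0.0°)) = 78.3 V
Step 2 — Sum components: V_total = 104.8 + j3.296 V.
Step 3 — Convert to polar: |V_total| = 104.8 V, ∠V_total = 1.8°.

V_total = 104.8∠1.8° V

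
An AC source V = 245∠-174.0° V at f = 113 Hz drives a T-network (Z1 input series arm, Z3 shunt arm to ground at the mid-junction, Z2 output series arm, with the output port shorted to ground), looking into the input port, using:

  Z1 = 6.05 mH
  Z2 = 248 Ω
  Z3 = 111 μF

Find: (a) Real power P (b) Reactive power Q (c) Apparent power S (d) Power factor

Step 1 — Angular frequency: ω = 2π·f = 2π·113 = 710 rad/s.
Step 2 — Component impedances:
  Z1: Z = jωL = j·710·0.00605 = 0 + j4.295 Ω
  Z2: Z = R = 248 Ω
  Z3: Z = 1/(jωC) = -j/(ω·C) = 0 - j12.69 Ω
Step 3 — With the output port shorted to ground, the output series arm Z2 runs from the junction to ground; the shunt arm Z3 also runs from the junction to ground. They appear in parallel: Z3 || Z2 = 0.6475 - j12.66 Ω.
Step 4 — Series with input arm Z1: Z_in = Z1 + (Z3 || Z2) = 0.6475 - j8.36 Ω = 8.385∠-85.6° Ω.
Step 5 — Source phasor: V = 245∠-174.0° V = -243.7 - j25.61 V.
Step 6 — Current: I = V / Z = 0.8011 - j29.21 A = 29.22∠-88.4° A.
Step 7 — Complex power: S = V·I* = 552.8 - j7137 VA.
Step 8 — Real power: P = Re(S) = 552.8 W.
Step 9 — Reactive power: Q = Im(S) = -7137 VAR.
Step 10 — Apparent power: |S| = 7158 VA.
Step 11 — Power factor: PF = P/|S| = 0.07722 (leading).

(a) P = 552.8 W  (b) Q = -7137 VAR  (c) S = 7158 VA  (d) PF = 0.07722 (leading)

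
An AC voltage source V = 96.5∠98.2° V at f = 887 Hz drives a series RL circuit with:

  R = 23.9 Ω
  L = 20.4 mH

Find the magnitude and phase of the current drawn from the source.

Step 1 — Angular frequency: ω = 2π·f = 2π·887 = 5573 rad/s.
Step 2 — Component impedances:
  R: Z = R = 23.9 Ω
  L: Z = jωL = j·5573·0.0204 = 0 + j113.7 Ω
Step 3 — Series combination: Z_total = R + L = 23.9 + j113.7 Ω = 116.2∠78.1° Ω.
Step 4 — Source phasor: V = 96.5∠98.2° V = -13.76 + j95.51 V.
Step 5 — Ohm's law: I = V / Z_total = (-13.76 + j95.51) / (23.9 + j113.7) = 0.7802 + j0.2851 A.
Step 6 — Convert to polar: |I| = 0.8306 A, ∠I = 20.1°.

I = 0.8306∠20.1° A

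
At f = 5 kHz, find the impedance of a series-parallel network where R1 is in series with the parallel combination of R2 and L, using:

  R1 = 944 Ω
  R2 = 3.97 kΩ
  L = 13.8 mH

Step 1 — Angular frequency: ω = 2π·f = 2π·5000 = 3.142e+04 rad/s.
Step 2 — Component impedances:
  R1: Z = R = 944 Ω
  R2: Z = R = 3970 Ω
  L: Z = jωL = j·3.142e+04·0.0138 = 0 + j433.5 Ω
Step 3 — Parallel branch: R2 || L = 1/(1/R2 + 1/L) = 46.79 + j428.4 Ω.
Step 4 — Series with R1: Z_total = R1 + (R2 || L) = 990.8 + j428.4 Ω = 1079∠23.4° Ω.

Z = 990.8 + j428.4 Ω = 1079∠23.4° Ω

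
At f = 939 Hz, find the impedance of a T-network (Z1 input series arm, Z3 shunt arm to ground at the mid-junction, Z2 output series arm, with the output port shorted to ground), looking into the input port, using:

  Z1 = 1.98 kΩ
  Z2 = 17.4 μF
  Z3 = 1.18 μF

Step 1 — Angular frequency: ω = 2π·f = 2π·939 = 5900 rad/s.
Step 2 — Component impedances:
  Z1: Z = R = 1980 Ω
  Z2: Z = 1/(jωC) = -j/(ω·C) = 0 - j9.741 Ω
  Z3: Z = 1/(jωC) = -j/(ω·C) = 0 - j143.6 Ω
Step 3 — With the output port shorted to ground, the output series arm Z2 runs from the junction to ground; the shunt arm Z3 also runs from the junction to ground. They appear in parallel: Z3 || Z2 = 0 - j9.122 Ω.
Step 4 — Series with input arm Z1: Z_in = Z1 + (Z3 || Z2) = 1980 - j9.122 Ω = 1980∠-0.3° Ω.

Z = 1980 - j9.122 Ω = 1980∠-0.3° Ω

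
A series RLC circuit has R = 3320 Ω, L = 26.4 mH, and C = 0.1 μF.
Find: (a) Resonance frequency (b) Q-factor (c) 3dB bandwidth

Step 1 — Resonance condition Im(Z)=0 gives ω₀ = 1/√(LC).
Step 2 — ω₀ = 1/√(0.0264·1e-07) = 1.946e+04 rad/s.
Step 3 — f₀ = ω₀/(2π) = 3098 Hz.
Step 4 — Series Q: Q = ω₀L/R = 1.946e+04·0.0264/3320 = 0.1548.
Step 5 — 3dB bandwidth: Δω = ω₀/Q = 1.258e+05 rad/s; BW = Δω/(2π) = 2.001e+04 Hz.

(a) f₀ = 3098 Hz  (b) Q = 0.1548  (c) BW = 2.001e+04 Hz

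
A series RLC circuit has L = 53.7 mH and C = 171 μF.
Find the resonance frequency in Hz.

Step 1 — Resonance condition Im(Z)=0 gives ω₀ = 1/√(LC).
Step 2 — ω₀ = 1/√(0.0537·0.000171) = 330 rad/s.
Step 3 — f₀ = ω₀/(2π) = 52.52 Hz.

f₀ = 52.52 Hz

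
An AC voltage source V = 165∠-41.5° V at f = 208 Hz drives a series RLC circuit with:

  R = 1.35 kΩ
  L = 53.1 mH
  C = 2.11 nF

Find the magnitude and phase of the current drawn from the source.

Step 1 — Angular frequency: ω = 2π·f = 2π·208 = 1307 rad/s.
Step 2 — Component impedances:
  R: Z = R = 1350 Ω
  L: Z = jωL = j·1307·0.0531 = 0 + j69.4 Ω
  C: Z = 1/(jωC) = -j/(ω·C) = 0 - j3.626e+05 Ω
Step 3 — Series combination: Z_total = R + L + C = 1350 - j3.626e+05 Ω = 3.626e+05∠-89.8° Ω.
Step 4 — Source phasor: V = 165∠-41.5° V = 123.6 - j109.3 V.
Step 5 — Ohm's law: I = V / Z_total = (123.6 - j109.3) / (1350 - j3.626e+05) = 0.0003028 + j0.0003397 A.
Step 6 — Convert to polar: |I| = 0.0004551 A, ∠I = 48.3°.

I = 0.0004551∠48.3° A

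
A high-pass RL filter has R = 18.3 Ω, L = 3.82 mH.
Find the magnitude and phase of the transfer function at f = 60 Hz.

Step 1 — Angular frequency: ω = 2π·60 = 377 rad/s.
Step 2 — Transfer function: H(jω) = jωL/(R + jωL).
Step 3 — Numerator jωL = j·1.44; denominator R + jωL = 18.3 + j1.44.
Step 4 — H = 0.006155 + j0.07821.
Step 5 — Magnitude: |H| = 0.07845 (-22.1 dB); phase: φ = 85.5°.

|H| = 0.07845 (-22.1 dB), φ = 85.5°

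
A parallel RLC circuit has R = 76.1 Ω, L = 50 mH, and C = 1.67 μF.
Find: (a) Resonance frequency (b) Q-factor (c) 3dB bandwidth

Step 1 — Resonance: ω₀ = 1/√(LC) = 1/√(0.05·1.67e-06) = 3461 rad/s.
Step 2 — f₀ = ω₀/(2π) = 550.8 Hz.
Step 3 — Parallel Q: Q = R/(ω₀L) = 76.1/(3461·0.05) = 0.4398.
Step 4 — Bandwidth: Δω = ω₀/Q = 7869 rad/s; BW = Δω/(2π) = 1252 Hz.

(a) f₀ = 550.8 Hz  (b) Q = 0.4398  (c) BW = 1252 Hz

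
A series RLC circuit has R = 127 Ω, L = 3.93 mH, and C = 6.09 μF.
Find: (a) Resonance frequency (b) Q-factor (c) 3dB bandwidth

Step 1 — Resonance condition Im(Z)=0 gives ω₀ = 1/√(LC).
Step 2 — ω₀ = 1/√(0.00393·6.09e-06) = 6464 rad/s.
Step 3 — f₀ = ω₀/(2π) = 1029 Hz.
Step 4 — Series Q: Q = ω₀L/R = 6464·0.00393/127 = 0.2.
Step 5 — 3dB bandwidth: Δω = ω₀/Q = 3.232e+04 rad/s; BW = Δω/(2π) = 5143 Hz.

(a) f₀ = 1029 Hz  (b) Q = 0.2  (c) BW = 5143 Hz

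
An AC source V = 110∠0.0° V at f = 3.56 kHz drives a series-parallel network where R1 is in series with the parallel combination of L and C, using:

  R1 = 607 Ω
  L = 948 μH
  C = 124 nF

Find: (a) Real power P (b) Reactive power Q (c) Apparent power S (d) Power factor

Step 1 — Angular frequency: ω = 2π·f = 2π·3560 = 2.237e+04 rad/s.
Step 2 — Component impedances:
  R1: Z = R = 607 Ω
  L: Z = jωL = j·2.237e+04·0.000948 = 0 + j21.2 Ω
  C: Z = 1/(jωC) = -j/(ω·C) = 0 - j360.5 Ω
Step 3 — Parallel branch: L || C = 1/(1/L + 1/C) = 0 + j22.53 Ω.
Step 4 — Series with R1: Z_total = R1 + (L || C) = 607 + j22.53 Ω = 607.4∠2.1° Ω.
Step 5 — Source phasor: V = 110∠0.0° V = 110 V.
Step 6 — Current: I = V / Z = 0.181 - j0.006717 A = 0.1811∠-2.1° A.
Step 7 — Complex power: S = V·I* = 19.91 + j0.7389 VA.
Step 8 — Real power: P = Re(S) = 19.91 W.
Step 9 — Reactive power: Q = Im(S) = 0.7389 VAR.
Step 10 — Apparent power: |S| = 19.92 VA.
Step 11 — Power factor: PF = P/|S| = 0.9993 (lagging).

(a) P = 19.91 W  (b) Q = 0.7389 VAR  (c) S = 19.92 VA  (d) PF = 0.9993 (lagging)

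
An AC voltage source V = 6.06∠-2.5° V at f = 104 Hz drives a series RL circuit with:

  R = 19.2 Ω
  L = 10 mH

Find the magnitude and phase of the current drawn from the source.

Step 1 — Angular frequency: ω = 2π·f = 2π·104 = 653.5 rad/s.
Step 2 — Component impedances:
  R: Z = R = 19.2 Ω
  L: Z = jωL = j·653.5·0.01 = 0 + j6.535 Ω
Step 3 — Series combination: Z_total = R + L = 19.2 + j6.535 Ω = 20.28∠18.8° Ω.
Step 4 — Source phasor: V = 6.06∠-2.5° V = 6.054 - j0.2643 V.
Step 5 — Ohm's law: I = V / Z_total = (6.054 - j0.2643) / (19.2 + j6.535) = 0.2784 - j0.1085 A.
Step 6 — Convert to polar: |I| = 0.2988 A, ∠I = -21.3°.

I = 0.2988∠-21.3° A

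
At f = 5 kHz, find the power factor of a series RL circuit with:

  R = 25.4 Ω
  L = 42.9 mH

Step 1 — Angular frequency: ω = 2π·f = 2π·5000 = 3.142e+04 rad/s.
Step 2 — Component impedances:
  R: Z = R = 25.4 Ω
  L: Z = jωL = j·3.142e+04·0.0429 = 0 + j1348 Ω
Step 3 — Series combination: Z_total = R + L = 25.4 + j1348 Ω = 1348∠88.9° Ω.
Step 4 — Power factor: PF = cos(φ) = Re(Z)/|Z| = 25.4/1348 = 0.01884.
Step 5 — Type: Im(Z) = 1348 ⇒ lagging (phase φ = 88.9°).

PF = 0.01884 (lagging, φ = 88.9°)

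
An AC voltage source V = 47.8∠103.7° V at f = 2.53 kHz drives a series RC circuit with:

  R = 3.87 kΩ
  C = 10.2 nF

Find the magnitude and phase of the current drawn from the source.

Step 1 — Angular frequency: ω = 2π·f = 2π·2530 = 1.59e+04 rad/s.
Step 2 — Component impedances:
  R: Z = R = 3870 Ω
  C: Z = 1/(jωC) = -j/(ω·C) = 0 - j6167 Ω
Step 3 — Series combination: Z_total = R + C = 3870 - j6167 Ω = 7281∠-57.9° Ω.
Step 4 — Source phasor: V = 47.8∠103.7° V = -11.32 + j46.44 V.
Step 5 — Ohm's law: I = V / Z_total = (-11.32 + j46.44) / (3870 - j6167) = -0.006229 + j0.002073 A.
Step 6 — Convert to polar: |I| = 0.006565 A, ∠I = 161.6°.

I = 0.006565∠161.6° A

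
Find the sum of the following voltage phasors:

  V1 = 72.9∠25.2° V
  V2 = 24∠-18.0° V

Step 1 — Convert each phasor to rectangular form:
  V1 = 72.9·(cos(25.2°) + j·sin(25.2°)) = 65.96 + j31.04 V
  V2 = 24·(cos(-18.0°) + j·sin(-18.0°)) = 22.83 - j7.416 V
Step 2 — Sum components: V_total = 88.79 + j23.62 V.
Step 3 — Convert to polar: |V_total| = 91.88 V, ∠V_total = 14.9°.

V_total = 91.88∠14.9° V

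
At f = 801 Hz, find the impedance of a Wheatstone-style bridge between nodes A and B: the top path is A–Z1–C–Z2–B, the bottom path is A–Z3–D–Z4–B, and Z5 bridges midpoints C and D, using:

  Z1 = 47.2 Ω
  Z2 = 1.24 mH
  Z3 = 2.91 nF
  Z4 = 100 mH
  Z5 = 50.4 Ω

Step 1 — Angular frequency: ω = 2π·f = 2π·801 = 5033 rad/s.
Step 2 — Component impedances:
  Z1: Z = R = 47.2 Ω
  Z2: Z = jωL = j·5033·0.00124 = 0 + j6.241 Ω
  Z3: Z = 1/(jωC) = -j/(ω·C) = 0 - j6.828e+04 Ω
  Z4: Z = jωL = j·5033·0.1 = 0 + j503.3 Ω
  Z5: Z = R = 50.4 Ω
Step 3 — Bridge requires nodal analysis (the Z5 bridge couples midpoints C and D, so the two paths cannot be reduced to a simple series/parallel combination). Setting node B to ground and injecting 1 A at node A, the 3-node admittance system at A, C, D solves to V_A = Z_AB = 47.21 + j6.132 Ω = 47.6∠7.4° Ω.

Z = 47.21 + j6.132 Ω = 47.6∠7.4° Ω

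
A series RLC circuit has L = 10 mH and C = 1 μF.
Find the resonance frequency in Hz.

Step 1 — Resonance condition Im(Z)=0 gives ω₀ = 1/√(LC).
Step 2 — ω₀ = 1/√(0.01·1e-06) = 1e+04 rad/s.
Step 3 — f₀ = ω₀/(2π) = 1592 Hz.

f₀ = 1592 Hz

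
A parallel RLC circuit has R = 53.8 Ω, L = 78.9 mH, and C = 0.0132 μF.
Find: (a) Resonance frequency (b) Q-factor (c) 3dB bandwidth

Step 1 — Resonance: ω₀ = 1/√(LC) = 1/√(0.0789·1.32e-08) = 3.099e+04 rad/s.
Step 2 — f₀ = ω₀/(2π) = 4932 Hz.
Step 3 — Parallel Q: Q = R/(ω₀L) = 53.8/(3.099e+04·0.0789) = 0.02201.
Step 4 — Bandwidth: Δω = ω₀/Q = 1.408e+06 rad/s; BW = Δω/(2π) = 2.241e+05 Hz.

(a) f₀ = 4932 Hz  (b) Q = 0.02201  (c) BW = 2.241e+05 Hz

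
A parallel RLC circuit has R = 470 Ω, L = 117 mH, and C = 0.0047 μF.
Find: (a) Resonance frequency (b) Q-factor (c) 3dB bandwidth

Step 1 — Resonance: ω₀ = 1/√(LC) = 1/√(0.117·4.7e-09) = 4.264e+04 rad/s.
Step 2 — f₀ = ω₀/(2π) = 6787 Hz.
Step 3 — Parallel Q: Q = R/(ω₀L) = 470/(4.264e+04·0.117) = 0.0942.
Step 4 — Bandwidth: Δω = ω₀/Q = 4.527e+05 rad/s; BW = Δω/(2π) = 7.205e+04 Hz.

(a) f₀ = 6787 Hz  (b) Q = 0.0942  (c) BW = 7.205e+04 Hz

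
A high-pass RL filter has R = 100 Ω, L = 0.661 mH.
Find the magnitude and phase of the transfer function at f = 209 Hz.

Step 1 — Angular frequency: ω = 2π·209 = 1313 rad/s.
Step 2 — Transfer function: H(jω) = jωL/(R + jωL).
Step 3 — Numerator jωL = j·0.868; denominator R + jωL = 100 + j0.868.
Step 4 — H = 7.534e-05 + j0.00868.
Step 5 — Magnitude: |H| = 0.00868 (-41.2 dB); phase: φ = 89.5°.

|H| = 0.00868 (-41.2 dB), φ = 89.5°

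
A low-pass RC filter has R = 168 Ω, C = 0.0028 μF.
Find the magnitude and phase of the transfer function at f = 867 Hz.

Step 1 — Angular frequency: ω = 2π·867 = 5448 rad/s.
Step 2 — Transfer function: H(jω) = 1/(1 + jωRC).
Step 3 — Denominator: 1 + jωRC = 1 + j·5448·168·2.8e-09 = 1 + j0.002563.
Step 4 — H = 1 - j0.002562.
Step 5 — Magnitude: |H| = 1 (-0.0 dB); phase: φ = -0.1°.

|H| = 1 (-0.0 dB), φ = -0.1°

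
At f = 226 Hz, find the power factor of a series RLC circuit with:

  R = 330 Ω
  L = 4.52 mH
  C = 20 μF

Step 1 — Angular frequency: ω = 2π·f = 2π·226 = 1420 rad/s.
Step 2 — Component impedances:
  R: Z = R = 330 Ω
  L: Z = jωL = j·1420·0.00452 = 0 + j6.418 Ω
  C: Z = 1/(jωC) = -j/(ω·C) = 0 - j35.21 Ω
Step 3 — Series combination: Z_total = R + L + C = 330 - j28.79 Ω = 331.3∠-5.0° Ω.
Step 4 — Power factor: PF = cos(φ) = Re(Z)/|Z| = 330/331.25 = 0.9962.
Step 5 — Type: Im(Z) = -28.79 ⇒ leading (phase φ = -5.0°).

PF = 0.9962 (leading, φ = -5.0°)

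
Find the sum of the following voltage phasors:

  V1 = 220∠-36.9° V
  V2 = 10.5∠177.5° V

Step 1 — Convert each phasor to rectangular form:
  V1 = 220·(cos(-36.9°) + j·sin(-36.9°)) = 175.9 - j132.1 V
  V2 = 10.5·(cos(177.5°) + j·sin(177.5°)) = -10.49 + j0.458 V
Step 2 — Sum components: V_total = 165.4 - j131.6 V.
Step 3 — Convert to polar: |V_total| = 211.4 V, ∠V_total = -38.5°.

V_total = 211.4∠-38.5° V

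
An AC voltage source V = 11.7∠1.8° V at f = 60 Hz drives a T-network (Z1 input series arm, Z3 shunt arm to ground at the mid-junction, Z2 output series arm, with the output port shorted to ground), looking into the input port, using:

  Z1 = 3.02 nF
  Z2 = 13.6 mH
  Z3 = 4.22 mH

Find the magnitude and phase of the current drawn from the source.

Step 1 — Angular frequency: ω = 2π·f = 2π·60 = 377 rad/s.
Step 2 — Component impedances:
  Z1: Z = 1/(jωC) = -j/(ω·C) = 0 - j8.783e+05 Ω
  Z2: Z = jωL = j·377·0.0136 = 0 + j5.127 Ω
  Z3: Z = jωL = j·377·0.00422 = 0 + j1.591 Ω
Step 3 — With the output port shorted to ground, the output series arm Z2 runs from the junction to ground; the shunt arm Z3 also runs from the junction to ground. They appear in parallel: Z3 || Z2 = 0 + j1.214 Ω.
Step 4 — Series with input arm Z1: Z_in = Z1 + (Z3 || Z2) = 0 - j8.783e+05 Ω = 8.783e+05∠-90.0° Ω.
Step 5 — Source phasor: V = 11.7∠1.8° V = 11.69 + j0.3675 V.
Step 6 — Ohm's law: I = V / Z_total = (11.69 + j0.3675) / (0 - j8.783e+05) = -4.184e-07 + j1.331e-05 A.
Step 7 — Convert to polar: |I| = 1.332e-05 A, ∠I = 91.8°.

I = 1.332e-05∠91.8° A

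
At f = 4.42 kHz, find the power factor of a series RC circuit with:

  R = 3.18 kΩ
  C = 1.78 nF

Step 1 — Angular frequency: ω = 2π·f = 2π·4420 = 2.777e+04 rad/s.
Step 2 — Component impedances:
  R: Z = R = 3180 Ω
  C: Z = 1/(jωC) = -j/(ω·C) = 0 - j2.023e+04 Ω
Step 3 — Series combination: Z_total = R + C = 3180 - j2.023e+04 Ω = 2.048e+04∠-81.1° Ω.
Step 4 — Power factor: PF = cos(φ) = Re(Z)/|Z| = 3180/2.048e+04 = 0.1553.
Step 5 — Type: Im(Z) = -2.023e+04 ⇒ leading (phase φ = -81.1°).

PF = 0.1553 (leading, φ = -81.1°)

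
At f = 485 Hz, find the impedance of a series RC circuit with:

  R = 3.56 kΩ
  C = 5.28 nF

Step 1 — Angular frequency: ω = 2π·f = 2π·485 = 3047 rad/s.
Step 2 — Component impedances:
  R: Z = R = 3560 Ω
  C: Z = 1/(jωC) = -j/(ω·C) = 0 - j6.215e+04 Ω
Step 3 — Series combination: Z_total = R + C = 3560 - j6.215e+04 Ω = 6.225e+04∠-86.7° Ω.

Z = 3560 - j6.215e+04 Ω = 6.225e+04∠-86.7° Ω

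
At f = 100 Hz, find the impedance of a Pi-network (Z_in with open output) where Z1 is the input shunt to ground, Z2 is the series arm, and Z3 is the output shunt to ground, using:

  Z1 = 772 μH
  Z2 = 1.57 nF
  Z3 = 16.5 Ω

Step 1 — Angular frequency: ω = 2π·f = 2π·100 = 628.3 rad/s.
Step 2 — Component impedances:
  Z1: Z = jωL = j·628.3·0.000772 = 0 + j0.4851 Ω
  Z2: Z = 1/(jωC) = -j/(ω·C) = 0 - j1.014e+06 Ω
  Z3: Z = R = 16.5 Ω
Step 3 — With open output, the series arm Z2 and the output shunt Z3 appear in series to ground: Z2 + Z3 = 16.5 - j1.014e+06 Ω.
Step 4 — Parallel with input shunt Z1: Z_in = Z1 || (Z2 + Z3) = 0 + j0.4851 Ω = 0.4851∠90.0° Ω.

Z = 0 + j0.4851 Ω = 0.4851∠90.0° Ω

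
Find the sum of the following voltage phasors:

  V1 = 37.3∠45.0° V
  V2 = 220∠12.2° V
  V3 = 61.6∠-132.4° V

Step 1 — Convert each phasor to rectangular form:
  V1 = 37.3·(cos(45.0°) + j·sin(45.0°)) = 26.38 + j26.38 V
  V2 = 220·(cos(12.2°) + j·sin(12.2°)) = 215 + j46.49 V
  V3 = 61.6·(cos(-132.4°) + j·sin(-132.4°)) = -41.54 - j45.49 V
Step 2 — Sum components: V_total = 199.9 + j27.38 V.
Step 3 — Convert to polar: |V_total| = 201.7 V, ∠V_total = 7.8°.

V_total = 201.7∠7.8° V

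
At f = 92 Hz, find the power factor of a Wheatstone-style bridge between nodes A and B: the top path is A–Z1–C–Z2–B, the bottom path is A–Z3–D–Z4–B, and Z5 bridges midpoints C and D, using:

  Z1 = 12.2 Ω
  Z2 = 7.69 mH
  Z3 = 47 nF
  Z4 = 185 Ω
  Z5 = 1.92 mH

Step 1 — Angular frequency: ω = 2π·f = 2π·92 = 578.1 rad/s.
Step 2 — Component impedances:
  Z1: Z = R = 12.2 Ω
  Z2: Z = jωL = j·578.1·0.00769 = 0 + j4.445 Ω
  Z3: Z = 1/(jωC) = -j/(ω·C) = 0 - j3.681e+04 Ω
  Z4: Z = R = 185 Ω
  Z5: Z = jωL = j·578.1·0.00192 = 0 + j1.11 Ω
Step 3 — Bridge requires nodal analysis (the Z5 bridge couples midpoints C and D, so the two paths cannot be reduced to a simple series/parallel combination). Setting node B to ground and injecting 1 A at node A, the 3-node admittance system at A, C, D solves to V_A = Z_AB = 12.31 + j4.438 Ω = 13.08∠19.8° Ω.
Step 4 — Power factor: PF = cos(φ) = Re(Z)/|Z| = 12.3067/13.0825 = 0.9407.
Step 5 — Type: Im(Z) = 4.438 ⇒ lagging (phase φ = 19.8°).

PF = 0.9407 (lagging, φ = 19.8°)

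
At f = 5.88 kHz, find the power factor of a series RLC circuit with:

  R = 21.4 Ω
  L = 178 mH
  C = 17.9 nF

Step 1 — Angular frequency: ω = 2π·f = 2π·5880 = 3.695e+04 rad/s.
Step 2 — Component impedances:
  R: Z = R = 21.4 Ω
  L: Z = jωL = j·3.695e+04·0.178 = 0 + j6576 Ω
  C: Z = 1/(jωC) = -j/(ω·C) = 0 - j1512 Ω
Step 3 — Series combination: Z_total = R + L + C = 21.4 + j5064 Ω = 5064∠89.8° Ω.
Step 4 — Power factor: PF = cos(φ) = Re(Z)/|Z| = 21.4/5064 = 0.004226.
Step 5 — Type: Im(Z) = 5064 ⇒ lagging (phase φ = 89.8°).

PF = 0.004226 (lagging, φ = 89.8°)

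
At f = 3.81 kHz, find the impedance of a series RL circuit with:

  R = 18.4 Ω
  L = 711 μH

Step 1 — Angular frequency: ω = 2π·f = 2π·3810 = 2.394e+04 rad/s.
Step 2 — Component impedances:
  R: Z = R = 18.4 Ω
  L: Z = jωL = j·2.394e+04·0.000711 = 0 + j17.02 Ω
Step 3 — Series combination: Z_total = R + L = 18.4 + j17.02 Ω = 25.07∠42.8° Ω.

Z = 18.4 + j17.02 Ω = 25.07∠42.8° Ω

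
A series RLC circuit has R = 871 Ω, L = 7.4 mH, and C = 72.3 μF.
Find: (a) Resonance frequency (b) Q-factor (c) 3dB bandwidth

Step 1 — Resonance: ω₀ = 1/√(LC) = 1/√(0.0074·7.23e-05) = 1367 rad/s.
Step 2 — f₀ = ω₀/(2π) = 217.6 Hz.
Step 3 — Series Q: Q = ω₀L/R = 1367·0.0074/871 = 0.01162.
Step 4 — Bandwidth: Δω = ω₀/Q = 1.177e+05 rad/s; BW = Δω/(2π) = 1.873e+04 Hz.

(a) f₀ = 217.6 Hz  (b) Q = 0.01162  (c) BW = 1.873e+04 Hz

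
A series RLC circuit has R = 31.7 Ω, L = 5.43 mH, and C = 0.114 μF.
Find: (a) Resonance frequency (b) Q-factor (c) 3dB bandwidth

Step 1 — Resonance: ω₀ = 1/√(LC) = 1/√(0.00543·1.14e-07) = 4.019e+04 rad/s.
Step 2 — f₀ = ω₀/(2π) = 6397 Hz.
Step 3 — Series Q: Q = ω₀L/R = 4.019e+04·0.00543/31.7 = 6.885.
Step 4 — Bandwidth: Δω = ω₀/Q = 5838 rad/s; BW = Δω/(2π) = 929.1 Hz.

(a) f₀ = 6397 Hz  (b) Q = 6.885  (c) BW = 929.1 Hz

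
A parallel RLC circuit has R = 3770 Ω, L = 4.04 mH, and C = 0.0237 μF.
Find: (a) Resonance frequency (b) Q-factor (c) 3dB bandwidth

Step 1 — Resonance: ω₀ = 1/√(LC) = 1/√(0.00404·2.37e-08) = 1.022e+05 rad/s.
Step 2 — f₀ = ω₀/(2π) = 1.627e+04 Hz.
Step 3 — Parallel Q: Q = R/(ω₀L) = 3770/(1.022e+05·0.00404) = 9.131.
Step 4 — Bandwidth: Δω = ω₀/Q = 1.119e+04 rad/s; BW = Δω/(2π) = 1781 Hz.

(a) f₀ = 1.627e+04 Hz  (b) Q = 9.131  (c) BW = 1781 Hz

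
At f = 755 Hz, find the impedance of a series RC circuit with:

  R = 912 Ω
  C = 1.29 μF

Step 1 — Angular frequency: ω = 2π·f = 2π·755 = 4744 rad/s.
Step 2 — Component impedances:
  R: Z = R = 912 Ω
  C: Z = 1/(jωC) = -j/(ω·C) = 0 - j163.4 Ω
Step 3 — Series combination: Z_total = R + C = 912 - j163.4 Ω = 926.5∠-10.2° Ω.

Z = 912 - j163.4 Ω = 926.5∠-10.2° Ω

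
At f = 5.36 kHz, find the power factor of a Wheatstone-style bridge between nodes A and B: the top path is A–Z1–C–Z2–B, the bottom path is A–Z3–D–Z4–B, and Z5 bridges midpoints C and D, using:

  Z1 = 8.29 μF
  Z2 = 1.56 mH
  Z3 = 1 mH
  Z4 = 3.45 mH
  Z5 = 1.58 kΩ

Step 1 — Angular frequency: ω = 2π·f = 2π·5360 = 3.368e+04 rad/s.
Step 2 — Component impedances:
  Z1: Z = 1/(jωC) = -j/(ω·C) = 0 - j3.582 Ω
  Z2: Z = jωL = j·3.368e+04·0.00156 = 0 + j52.54 Ω
  Z3: Z = jωL = j·3.368e+04·0.001 = 0 + j33.68 Ω
  Z4: Z = jωL = j·3.368e+04·0.00345 = 0 + j116.2 Ω
  Z5: Z = R = 1580 Ω
Step 3 — Bridge requires nodal analysis (the Z5 bridge couples midpoints C and D, so the two paths cannot be reduced to a simple series/parallel combination). Setting node B to ground and injecting 1 A at node A, the 3-node admittance system at A, C, D solves to V_A = Z_AB = 0.07646 + j36.9 Ω = 36.9∠89.9° Ω.
Step 4 — Power factor: PF = cos(φ) = Re(Z)/|Z| = 0.07646/36.9 = 0.002072.
Step 5 — Type: Im(Z) = 36.9 ⇒ lagging (phase φ = 89.9°).

PF = 0.002072 (lagging, φ = 89.9°)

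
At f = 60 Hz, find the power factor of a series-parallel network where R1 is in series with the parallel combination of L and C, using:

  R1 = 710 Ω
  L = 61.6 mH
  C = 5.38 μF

Step 1 — Angular frequency: ω = 2π·f = 2π·60 = 377 rad/s.
Step 2 — Component impedances:
  R1: Z = R = 710 Ω
  L: Z = jωL = j·377·0.0616 = 0 + j23.22 Ω
  C: Z = 1/(jωC) = -j/(ω·C) = 0 - j493 Ω
Step 3 — Parallel branch: L || C = 1/(1/L + 1/C) = 0 + j24.37 Ω.
Step 4 — Series with R1: Z_total = R1 + (L || C) = 710 + j24.37 Ω = 710.4∠2.0° Ω.
Step 5 — Power factor: PF = cos(φ) = Re(Z)/|Z| = 710/710.4 = 0.9994.
Step 6 — Type: Im(Z) = 24.37 ⇒ lagging (phase φ = 2.0°).

PF = 0.9994 (lagging, φ = 2.0°)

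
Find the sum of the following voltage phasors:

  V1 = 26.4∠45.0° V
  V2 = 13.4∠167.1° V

Step 1 — Convert each phasor to rectangular form:
  V1 = 26.4·(cos(45.0°) + j·sin(45.0°)) = 18.67 + j18.67 V
  V2 = 13.4·(cos(167.1°) + j·sin(167.1°)) = -13.06 + j2.992 V
Step 2 — Sum components: V_total = 5.606 + j21.66 V.
Step 3 — Convert to polar: |V_total| = 22.37 V, ∠V_total = 75.5°.

V_total = 22.37∠75.5° V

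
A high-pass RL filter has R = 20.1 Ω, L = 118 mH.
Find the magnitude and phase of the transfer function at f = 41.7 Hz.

Step 1 — Angular frequency: ω = 2π·41.7 = 262 rad/s.
Step 2 — Transfer function: H(jω) = jωL/(R + jωL).
Step 3 — Numerator jωL = j·30.92; denominator R + jωL = 20.1 + j30.92.
Step 4 — H = 0.7029 + j0.457.
Step 5 — Magnitude: |H| = 0.8384 (-1.5 dB); phase: φ = 33.0°.

|H| = 0.8384 (-1.5 dB), φ = 33.0°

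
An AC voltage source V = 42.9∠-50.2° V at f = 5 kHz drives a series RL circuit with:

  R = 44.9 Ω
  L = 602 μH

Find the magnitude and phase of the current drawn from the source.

Step 1 — Angular frequency: ω = 2π·f = 2π·5000 = 3.142e+04 rad/s.
Step 2 — Component impedances:
  R: Z = R = 44.9 Ω
  L: Z = jωL = j·3.142e+04·0.000602 = 0 + j18.91 Ω
Step 3 — Series combination: Z_total = R + L = 44.9 + j18.91 Ω = 48.72∠22.8° Ω.
Step 4 — Source phasor: V = 42.9∠-50.2° V = 27.46 - j32.96 V.
Step 5 — Ohm's law: I = V / Z_total = (27.46 - j32.96) / (44.9 + j18.91) = 0.2568 - j0.8422 A.
Step 6 — Convert to polar: |I| = 0.8805 A, ∠I = -73.0°.

I = 0.8805∠-73.0° A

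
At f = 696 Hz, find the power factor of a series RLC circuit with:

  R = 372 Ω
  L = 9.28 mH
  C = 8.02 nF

Step 1 — Angular frequency: ω = 2π·f = 2π·696 = 4373 rad/s.
Step 2 — Component impedances:
  R: Z = R = 372 Ω
  L: Z = jωL = j·4373·0.00928 = 0 + j40.58 Ω
  C: Z = 1/(jωC) = -j/(ω·C) = 0 - j2.851e+04 Ω
Step 3 — Series combination: Z_total = R + L + C = 372 - j2.847e+04 Ω = 2.847e+04∠-89.3° Ω.
Step 4 — Power factor: PF = cos(φ) = Re(Z)/|Z| = 372/28474 = 0.01306.
Step 5 — Type: Im(Z) = -2.847e+04 ⇒ leading (phase φ = -89.3°).

PF = 0.01306 (leading, φ = -89.3°)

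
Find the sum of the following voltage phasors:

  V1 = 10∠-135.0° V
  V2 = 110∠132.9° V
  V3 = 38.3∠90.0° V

Step 1 — Convert each phasor to rectangular form:
  V1 = 10·(cos(-135.0°) + j·sin(-135.0°)) = -7.071 - j7.071 V
  V2 = 110·(cos(132.9°) + j·sin(132.9°)) = -74.88 + j80.58 V
  V3 = 38.3·(cos(90.0°) + j·sin(90.0°)) = 0 + j38.3 V
Step 2 — Sum components: V_total = -81.95 + j111.8 V.
Step 3 — Convert to polar: |V_total| = 138.6 V, ∠V_total = 126.2°.

V_total = 138.6∠126.2° V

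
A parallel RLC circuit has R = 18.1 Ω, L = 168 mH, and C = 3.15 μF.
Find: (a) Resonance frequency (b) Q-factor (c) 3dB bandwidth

Step 1 — Resonance: ω₀ = 1/√(LC) = 1/√(0.168·3.15e-06) = 1375 rad/s.
Step 2 — f₀ = ω₀/(2π) = 218.8 Hz.
Step 3 — Parallel Q: Q = R/(ω₀L) = 18.1/(1375·0.168) = 0.07838.
Step 4 — Bandwidth: Δω = ω₀/Q = 1.754e+04 rad/s; BW = Δω/(2π) = 2791 Hz.

(a) f₀ = 218.8 Hz  (b) Q = 0.07838  (c) BW = 2791 Hz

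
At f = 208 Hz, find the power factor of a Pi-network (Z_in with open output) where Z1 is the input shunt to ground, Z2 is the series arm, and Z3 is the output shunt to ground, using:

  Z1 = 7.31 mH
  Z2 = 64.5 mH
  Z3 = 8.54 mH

Step 1 — Angular frequency: ω = 2π·f = 2π·208 = 1307 rad/s.
Step 2 — Component impedances:
  Z1: Z = jωL = j·1307·0.00731 = 0 + j9.553 Ω
  Z2: Z = jωL = j·1307·0.0645 = 0 + j84.3 Ω
  Z3: Z = jωL = j·1307·0.00854 = 0 + j11.16 Ω
Step 3 — With open output, the series arm Z2 and the output shunt Z3 appear in series to ground: Z2 + Z3 = 0 + j95.46 Ω.
Step 4 — Parallel with input shunt Z1: Z_in = Z1 || (Z2 + Z3) = 0 + j8.684 Ω = 8.684∠90.0° Ω.
Step 5 — Power factor: PF = cos(φ) = Re(Z)/|Z| = -0/8.684 = -0.
Step 6 — Type: Im(Z) = 8.684 ⇒ lagging (phase φ = 90.0°).

PF = -0 (lagging, φ = 90.0°)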